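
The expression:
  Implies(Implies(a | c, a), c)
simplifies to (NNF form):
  c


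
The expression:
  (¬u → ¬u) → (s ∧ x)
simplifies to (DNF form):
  s ∧ x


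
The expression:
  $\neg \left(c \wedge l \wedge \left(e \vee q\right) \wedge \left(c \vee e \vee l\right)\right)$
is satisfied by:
  {q: False, l: False, c: False, e: False}
  {e: True, q: False, l: False, c: False}
  {q: True, e: False, l: False, c: False}
  {e: True, q: True, l: False, c: False}
  {c: True, e: False, q: False, l: False}
  {e: True, c: True, q: False, l: False}
  {c: True, q: True, e: False, l: False}
  {e: True, c: True, q: True, l: False}
  {l: True, c: False, q: False, e: False}
  {l: True, e: True, c: False, q: False}
  {l: True, q: True, c: False, e: False}
  {e: True, l: True, q: True, c: False}
  {l: True, c: True, e: False, q: False}


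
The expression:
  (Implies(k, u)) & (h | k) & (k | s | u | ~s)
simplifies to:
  (k & u) | (h & ~k)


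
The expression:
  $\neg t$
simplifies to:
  $\neg t$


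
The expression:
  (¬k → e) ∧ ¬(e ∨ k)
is never true.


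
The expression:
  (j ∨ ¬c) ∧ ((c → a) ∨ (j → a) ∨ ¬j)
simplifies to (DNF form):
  (a ∧ j) ∨ ¬c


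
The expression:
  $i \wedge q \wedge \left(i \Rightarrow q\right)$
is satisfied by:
  {i: True, q: True}


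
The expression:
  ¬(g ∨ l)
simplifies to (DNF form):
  ¬g ∧ ¬l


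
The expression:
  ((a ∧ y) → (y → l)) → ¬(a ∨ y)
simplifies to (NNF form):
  (a ∨ ¬y) ∧ (y ∨ ¬a) ∧ (¬l ∨ ¬y)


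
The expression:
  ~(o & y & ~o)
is always true.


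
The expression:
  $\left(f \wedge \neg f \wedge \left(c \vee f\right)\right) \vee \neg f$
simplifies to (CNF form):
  $\neg f$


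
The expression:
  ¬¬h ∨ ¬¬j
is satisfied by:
  {h: True, j: True}
  {h: True, j: False}
  {j: True, h: False}


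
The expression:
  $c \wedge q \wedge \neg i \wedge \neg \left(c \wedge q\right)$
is never true.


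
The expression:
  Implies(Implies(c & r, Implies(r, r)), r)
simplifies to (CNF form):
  r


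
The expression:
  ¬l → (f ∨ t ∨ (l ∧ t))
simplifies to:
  f ∨ l ∨ t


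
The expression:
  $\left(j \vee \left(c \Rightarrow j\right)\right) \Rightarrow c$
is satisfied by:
  {c: True}


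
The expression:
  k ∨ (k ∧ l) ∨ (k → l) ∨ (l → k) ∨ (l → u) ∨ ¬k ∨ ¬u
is always true.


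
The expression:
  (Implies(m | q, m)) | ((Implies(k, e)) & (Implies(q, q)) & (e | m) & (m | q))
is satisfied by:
  {m: True, e: True, q: False}
  {m: True, e: False, q: False}
  {e: True, m: False, q: False}
  {m: False, e: False, q: False}
  {m: True, q: True, e: True}
  {m: True, q: True, e: False}
  {q: True, e: True, m: False}


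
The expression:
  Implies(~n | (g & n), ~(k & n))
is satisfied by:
  {g: False, k: False, n: False}
  {n: True, g: False, k: False}
  {k: True, g: False, n: False}
  {n: True, k: True, g: False}
  {g: True, n: False, k: False}
  {n: True, g: True, k: False}
  {k: True, g: True, n: False}


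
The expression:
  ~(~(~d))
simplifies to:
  ~d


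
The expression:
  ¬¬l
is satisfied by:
  {l: True}


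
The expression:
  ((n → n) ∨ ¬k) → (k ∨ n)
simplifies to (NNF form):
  k ∨ n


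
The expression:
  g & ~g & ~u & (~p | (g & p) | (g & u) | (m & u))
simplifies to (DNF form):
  False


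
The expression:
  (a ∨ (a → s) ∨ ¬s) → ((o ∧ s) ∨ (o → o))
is always true.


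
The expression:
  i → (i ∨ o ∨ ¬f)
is always true.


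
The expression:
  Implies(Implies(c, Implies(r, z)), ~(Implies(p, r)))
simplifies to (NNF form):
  (p | r) & (c | ~r) & (~r | ~z)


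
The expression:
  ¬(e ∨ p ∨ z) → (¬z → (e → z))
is always true.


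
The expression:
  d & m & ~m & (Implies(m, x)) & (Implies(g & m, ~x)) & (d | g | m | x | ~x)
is never true.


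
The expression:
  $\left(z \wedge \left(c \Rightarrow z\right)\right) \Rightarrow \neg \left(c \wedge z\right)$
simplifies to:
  $\neg c \vee \neg z$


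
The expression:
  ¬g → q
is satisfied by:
  {q: True, g: True}
  {q: True, g: False}
  {g: True, q: False}


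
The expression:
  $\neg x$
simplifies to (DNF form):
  $\neg x$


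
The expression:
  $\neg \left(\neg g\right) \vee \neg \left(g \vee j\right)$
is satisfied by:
  {g: True, j: False}
  {j: False, g: False}
  {j: True, g: True}


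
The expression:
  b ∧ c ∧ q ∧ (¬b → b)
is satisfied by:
  {c: True, b: True, q: True}


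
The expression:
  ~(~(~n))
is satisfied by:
  {n: False}


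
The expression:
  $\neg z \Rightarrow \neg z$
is always true.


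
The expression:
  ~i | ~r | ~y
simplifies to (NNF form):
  ~i | ~r | ~y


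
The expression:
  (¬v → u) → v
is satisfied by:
  {v: True, u: False}
  {u: False, v: False}
  {u: True, v: True}


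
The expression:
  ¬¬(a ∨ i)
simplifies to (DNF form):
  a ∨ i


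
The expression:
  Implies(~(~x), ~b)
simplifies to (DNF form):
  ~b | ~x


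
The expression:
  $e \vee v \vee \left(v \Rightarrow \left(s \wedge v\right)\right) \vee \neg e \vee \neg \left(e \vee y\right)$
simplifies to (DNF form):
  $\text{True}$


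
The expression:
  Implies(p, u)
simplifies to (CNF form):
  u | ~p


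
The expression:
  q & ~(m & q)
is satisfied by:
  {q: True, m: False}


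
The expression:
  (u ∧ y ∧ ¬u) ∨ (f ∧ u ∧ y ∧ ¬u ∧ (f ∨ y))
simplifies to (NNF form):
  False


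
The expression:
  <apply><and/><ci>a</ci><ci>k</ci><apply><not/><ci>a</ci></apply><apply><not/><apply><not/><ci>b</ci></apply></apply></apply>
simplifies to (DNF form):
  <false/>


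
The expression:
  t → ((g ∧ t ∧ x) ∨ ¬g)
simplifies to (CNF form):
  x ∨ ¬g ∨ ¬t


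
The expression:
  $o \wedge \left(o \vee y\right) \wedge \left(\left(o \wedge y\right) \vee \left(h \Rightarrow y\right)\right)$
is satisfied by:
  {y: True, o: True, h: False}
  {o: True, h: False, y: False}
  {y: True, h: True, o: True}


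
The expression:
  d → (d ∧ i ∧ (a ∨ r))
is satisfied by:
  {i: True, r: True, a: True, d: False}
  {i: True, r: True, a: False, d: False}
  {i: True, a: True, r: False, d: False}
  {i: True, a: False, r: False, d: False}
  {r: True, a: True, i: False, d: False}
  {r: True, i: False, a: False, d: False}
  {r: False, a: True, i: False, d: False}
  {r: False, i: False, a: False, d: False}
  {i: True, d: True, r: True, a: True}
  {i: True, d: True, r: True, a: False}
  {i: True, d: True, a: True, r: False}


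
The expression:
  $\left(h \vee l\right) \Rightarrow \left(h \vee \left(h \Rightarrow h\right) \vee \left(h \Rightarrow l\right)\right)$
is always true.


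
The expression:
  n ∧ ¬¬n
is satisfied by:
  {n: True}


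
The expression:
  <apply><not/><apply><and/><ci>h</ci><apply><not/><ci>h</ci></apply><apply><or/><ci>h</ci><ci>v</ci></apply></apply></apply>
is always true.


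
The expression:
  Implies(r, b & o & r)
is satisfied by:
  {o: True, b: True, r: False}
  {o: True, b: False, r: False}
  {b: True, o: False, r: False}
  {o: False, b: False, r: False}
  {r: True, o: True, b: True}


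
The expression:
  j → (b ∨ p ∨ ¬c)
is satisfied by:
  {b: True, p: True, c: False, j: False}
  {b: True, c: False, p: False, j: False}
  {p: True, b: False, c: False, j: False}
  {b: False, c: False, p: False, j: False}
  {j: True, b: True, p: True, c: False}
  {j: True, b: True, c: False, p: False}
  {j: True, p: True, b: False, c: False}
  {j: True, b: False, c: False, p: False}
  {b: True, c: True, p: True, j: False}
  {b: True, c: True, j: False, p: False}
  {c: True, p: True, j: False, b: False}
  {c: True, j: False, p: False, b: False}
  {b: True, c: True, j: True, p: True}
  {b: True, c: True, j: True, p: False}
  {c: True, j: True, p: True, b: False}


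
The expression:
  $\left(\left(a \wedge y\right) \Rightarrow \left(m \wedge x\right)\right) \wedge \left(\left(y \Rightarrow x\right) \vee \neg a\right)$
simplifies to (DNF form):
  $\left(m \wedge x\right) \vee \neg a \vee \neg y$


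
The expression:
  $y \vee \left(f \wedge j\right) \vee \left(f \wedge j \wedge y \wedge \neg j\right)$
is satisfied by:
  {y: True, j: True, f: True}
  {y: True, j: True, f: False}
  {y: True, f: True, j: False}
  {y: True, f: False, j: False}
  {j: True, f: True, y: False}


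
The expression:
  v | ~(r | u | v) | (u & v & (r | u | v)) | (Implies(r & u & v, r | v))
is always true.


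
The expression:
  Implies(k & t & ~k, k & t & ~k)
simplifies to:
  True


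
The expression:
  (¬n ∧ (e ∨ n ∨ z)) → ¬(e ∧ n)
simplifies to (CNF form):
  True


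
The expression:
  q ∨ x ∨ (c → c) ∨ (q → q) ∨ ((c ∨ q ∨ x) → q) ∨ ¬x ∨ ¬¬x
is always true.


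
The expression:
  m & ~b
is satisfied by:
  {m: True, b: False}


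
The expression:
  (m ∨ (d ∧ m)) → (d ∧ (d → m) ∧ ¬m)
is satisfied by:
  {m: False}


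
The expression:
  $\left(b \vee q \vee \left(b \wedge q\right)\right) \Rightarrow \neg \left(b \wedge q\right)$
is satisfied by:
  {q: False, b: False}
  {b: True, q: False}
  {q: True, b: False}


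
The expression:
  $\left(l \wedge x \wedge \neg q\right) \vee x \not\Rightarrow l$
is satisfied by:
  {x: True, l: False, q: False}
  {q: True, x: True, l: False}
  {l: True, x: True, q: False}


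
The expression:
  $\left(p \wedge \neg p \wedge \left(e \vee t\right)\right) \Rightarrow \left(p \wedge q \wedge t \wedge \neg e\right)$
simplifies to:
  $\text{True}$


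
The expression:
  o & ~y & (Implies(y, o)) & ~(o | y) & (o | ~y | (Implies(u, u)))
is never true.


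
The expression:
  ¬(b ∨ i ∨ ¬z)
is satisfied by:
  {z: True, i: False, b: False}


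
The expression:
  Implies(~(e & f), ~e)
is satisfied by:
  {f: True, e: False}
  {e: False, f: False}
  {e: True, f: True}


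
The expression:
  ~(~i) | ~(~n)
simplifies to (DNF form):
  i | n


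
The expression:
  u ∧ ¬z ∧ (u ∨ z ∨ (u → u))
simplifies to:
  u ∧ ¬z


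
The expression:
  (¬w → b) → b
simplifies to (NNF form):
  b ∨ ¬w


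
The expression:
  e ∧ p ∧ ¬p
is never true.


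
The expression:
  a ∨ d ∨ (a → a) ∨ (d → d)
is always true.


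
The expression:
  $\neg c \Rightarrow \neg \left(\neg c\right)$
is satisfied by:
  {c: True}


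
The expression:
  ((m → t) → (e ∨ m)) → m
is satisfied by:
  {m: True, e: False}
  {e: False, m: False}
  {e: True, m: True}


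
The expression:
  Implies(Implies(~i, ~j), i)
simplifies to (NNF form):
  i | j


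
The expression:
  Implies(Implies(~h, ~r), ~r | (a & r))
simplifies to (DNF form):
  a | ~h | ~r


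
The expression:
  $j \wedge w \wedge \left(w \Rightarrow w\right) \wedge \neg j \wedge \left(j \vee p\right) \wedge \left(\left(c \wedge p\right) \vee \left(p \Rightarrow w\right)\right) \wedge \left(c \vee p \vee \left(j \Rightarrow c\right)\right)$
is never true.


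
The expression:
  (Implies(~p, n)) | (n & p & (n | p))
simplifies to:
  n | p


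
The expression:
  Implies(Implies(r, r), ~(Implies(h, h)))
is never true.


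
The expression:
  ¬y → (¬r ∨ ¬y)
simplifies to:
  True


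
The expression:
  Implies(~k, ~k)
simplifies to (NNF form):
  True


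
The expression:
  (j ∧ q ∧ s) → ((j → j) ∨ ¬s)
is always true.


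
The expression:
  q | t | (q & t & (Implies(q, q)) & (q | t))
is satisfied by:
  {t: True, q: True}
  {t: True, q: False}
  {q: True, t: False}


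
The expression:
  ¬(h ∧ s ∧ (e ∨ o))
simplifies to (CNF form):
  (¬e ∨ ¬h ∨ ¬s) ∧ (¬h ∨ ¬o ∨ ¬s)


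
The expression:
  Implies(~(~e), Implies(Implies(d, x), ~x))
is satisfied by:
  {e: False, x: False}
  {x: True, e: False}
  {e: True, x: False}


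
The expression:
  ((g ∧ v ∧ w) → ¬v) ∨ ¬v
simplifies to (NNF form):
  ¬g ∨ ¬v ∨ ¬w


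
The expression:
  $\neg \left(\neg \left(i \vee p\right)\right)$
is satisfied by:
  {i: True, p: True}
  {i: True, p: False}
  {p: True, i: False}


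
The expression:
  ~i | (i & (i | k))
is always true.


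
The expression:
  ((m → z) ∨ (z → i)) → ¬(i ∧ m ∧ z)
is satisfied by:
  {m: False, z: False, i: False}
  {i: True, m: False, z: False}
  {z: True, m: False, i: False}
  {i: True, z: True, m: False}
  {m: True, i: False, z: False}
  {i: True, m: True, z: False}
  {z: True, m: True, i: False}


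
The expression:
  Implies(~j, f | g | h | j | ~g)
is always true.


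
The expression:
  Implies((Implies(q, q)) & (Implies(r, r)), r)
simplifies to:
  r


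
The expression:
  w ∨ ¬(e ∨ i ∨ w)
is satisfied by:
  {w: True, i: False, e: False}
  {e: True, w: True, i: False}
  {w: True, i: True, e: False}
  {e: True, w: True, i: True}
  {e: False, i: False, w: False}


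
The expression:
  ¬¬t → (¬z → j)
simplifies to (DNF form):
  j ∨ z ∨ ¬t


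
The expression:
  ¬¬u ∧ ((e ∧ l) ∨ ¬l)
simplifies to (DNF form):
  (e ∧ u) ∨ (u ∧ ¬l)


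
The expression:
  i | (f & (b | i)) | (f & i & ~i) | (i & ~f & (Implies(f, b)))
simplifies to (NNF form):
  i | (b & f)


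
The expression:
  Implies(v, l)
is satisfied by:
  {l: True, v: False}
  {v: False, l: False}
  {v: True, l: True}


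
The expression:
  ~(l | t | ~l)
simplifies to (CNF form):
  False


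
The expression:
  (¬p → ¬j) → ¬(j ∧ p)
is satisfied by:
  {p: False, j: False}
  {j: True, p: False}
  {p: True, j: False}


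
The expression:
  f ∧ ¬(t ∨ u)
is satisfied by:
  {f: True, u: False, t: False}


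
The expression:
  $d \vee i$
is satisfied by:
  {i: True, d: True}
  {i: True, d: False}
  {d: True, i: False}


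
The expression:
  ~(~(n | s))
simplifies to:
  n | s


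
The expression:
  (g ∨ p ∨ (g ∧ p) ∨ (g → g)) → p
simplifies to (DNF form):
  p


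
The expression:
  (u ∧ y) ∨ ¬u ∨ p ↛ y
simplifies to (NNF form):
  p ∨ y ∨ ¬u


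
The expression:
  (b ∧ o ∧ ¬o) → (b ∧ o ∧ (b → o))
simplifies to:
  True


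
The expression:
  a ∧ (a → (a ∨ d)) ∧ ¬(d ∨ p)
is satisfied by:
  {a: True, d: False, p: False}


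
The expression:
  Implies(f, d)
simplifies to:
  d | ~f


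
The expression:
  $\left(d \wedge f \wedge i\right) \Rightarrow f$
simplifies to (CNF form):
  $\text{True}$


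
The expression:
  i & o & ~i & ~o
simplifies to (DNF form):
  False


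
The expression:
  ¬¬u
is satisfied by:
  {u: True}


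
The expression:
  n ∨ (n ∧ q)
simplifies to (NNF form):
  n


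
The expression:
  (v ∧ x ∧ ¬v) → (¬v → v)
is always true.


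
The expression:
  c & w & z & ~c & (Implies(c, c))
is never true.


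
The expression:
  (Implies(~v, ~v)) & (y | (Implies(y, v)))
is always true.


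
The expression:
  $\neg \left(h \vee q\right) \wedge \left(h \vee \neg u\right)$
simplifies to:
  $\neg h \wedge \neg q \wedge \neg u$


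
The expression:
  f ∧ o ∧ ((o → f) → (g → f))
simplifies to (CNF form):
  f ∧ o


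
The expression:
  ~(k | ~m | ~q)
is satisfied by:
  {m: True, q: True, k: False}


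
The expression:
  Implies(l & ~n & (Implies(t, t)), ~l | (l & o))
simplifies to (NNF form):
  n | o | ~l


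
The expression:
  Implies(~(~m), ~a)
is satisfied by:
  {m: False, a: False}
  {a: True, m: False}
  {m: True, a: False}


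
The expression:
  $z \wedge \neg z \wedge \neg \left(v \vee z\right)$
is never true.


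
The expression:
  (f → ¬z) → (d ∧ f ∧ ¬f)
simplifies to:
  f ∧ z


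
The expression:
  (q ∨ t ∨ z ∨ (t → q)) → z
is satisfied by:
  {z: True}


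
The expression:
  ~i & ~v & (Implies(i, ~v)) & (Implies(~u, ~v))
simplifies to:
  ~i & ~v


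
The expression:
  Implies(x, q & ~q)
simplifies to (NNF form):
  ~x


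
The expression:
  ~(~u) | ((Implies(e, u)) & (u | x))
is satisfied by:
  {x: True, u: True, e: False}
  {u: True, e: False, x: False}
  {x: True, u: True, e: True}
  {u: True, e: True, x: False}
  {x: True, e: False, u: False}


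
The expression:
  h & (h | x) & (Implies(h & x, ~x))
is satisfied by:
  {h: True, x: False}


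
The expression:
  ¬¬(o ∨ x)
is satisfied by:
  {x: True, o: True}
  {x: True, o: False}
  {o: True, x: False}


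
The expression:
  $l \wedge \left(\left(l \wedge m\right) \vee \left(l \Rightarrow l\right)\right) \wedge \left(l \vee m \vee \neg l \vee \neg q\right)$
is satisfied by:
  {l: True}


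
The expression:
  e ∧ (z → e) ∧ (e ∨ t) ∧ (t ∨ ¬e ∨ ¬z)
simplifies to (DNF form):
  (e ∧ t) ∨ (e ∧ ¬z)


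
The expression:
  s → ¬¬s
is always true.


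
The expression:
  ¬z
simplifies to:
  ¬z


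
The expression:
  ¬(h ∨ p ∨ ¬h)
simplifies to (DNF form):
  False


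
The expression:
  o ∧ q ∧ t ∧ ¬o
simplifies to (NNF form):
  False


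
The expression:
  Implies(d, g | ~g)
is always true.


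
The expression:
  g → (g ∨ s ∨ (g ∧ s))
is always true.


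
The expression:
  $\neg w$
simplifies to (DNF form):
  $\neg w$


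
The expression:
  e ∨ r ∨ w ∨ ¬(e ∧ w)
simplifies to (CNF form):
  True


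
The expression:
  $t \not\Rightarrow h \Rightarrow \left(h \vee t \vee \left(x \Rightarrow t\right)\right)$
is always true.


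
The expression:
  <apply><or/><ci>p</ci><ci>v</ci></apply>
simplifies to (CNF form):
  <apply><or/><ci>p</ci><ci>v</ci></apply>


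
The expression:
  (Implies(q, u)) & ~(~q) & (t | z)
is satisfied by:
  {u: True, t: True, z: True, q: True}
  {u: True, t: True, q: True, z: False}
  {u: True, z: True, q: True, t: False}


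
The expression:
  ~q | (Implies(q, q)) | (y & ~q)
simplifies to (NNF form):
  True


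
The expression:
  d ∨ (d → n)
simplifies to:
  True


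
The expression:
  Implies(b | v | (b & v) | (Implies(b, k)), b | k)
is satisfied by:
  {b: True, k: True}
  {b: True, k: False}
  {k: True, b: False}


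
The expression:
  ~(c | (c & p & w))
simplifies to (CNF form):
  ~c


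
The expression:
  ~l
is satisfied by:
  {l: False}


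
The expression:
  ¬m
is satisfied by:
  {m: False}


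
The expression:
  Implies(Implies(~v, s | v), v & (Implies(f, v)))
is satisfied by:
  {v: True, s: False}
  {s: False, v: False}
  {s: True, v: True}


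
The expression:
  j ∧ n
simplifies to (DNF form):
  j ∧ n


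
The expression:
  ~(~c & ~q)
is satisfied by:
  {q: True, c: True}
  {q: True, c: False}
  {c: True, q: False}


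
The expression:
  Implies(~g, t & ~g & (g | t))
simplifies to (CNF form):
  g | t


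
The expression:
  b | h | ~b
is always true.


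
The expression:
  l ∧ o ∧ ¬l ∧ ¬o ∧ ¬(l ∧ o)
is never true.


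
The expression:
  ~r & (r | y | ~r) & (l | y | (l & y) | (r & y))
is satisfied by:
  {y: True, l: True, r: False}
  {y: True, r: False, l: False}
  {l: True, r: False, y: False}


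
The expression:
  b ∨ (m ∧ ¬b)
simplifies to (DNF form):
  b ∨ m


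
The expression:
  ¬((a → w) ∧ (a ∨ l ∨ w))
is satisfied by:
  {a: True, w: False, l: False}
  {w: False, l: False, a: False}
  {a: True, l: True, w: False}


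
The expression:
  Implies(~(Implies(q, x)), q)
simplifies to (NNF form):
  True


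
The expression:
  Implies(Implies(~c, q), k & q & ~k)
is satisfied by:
  {q: False, c: False}


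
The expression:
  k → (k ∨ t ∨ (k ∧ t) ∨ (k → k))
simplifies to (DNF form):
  True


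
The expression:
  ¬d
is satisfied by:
  {d: False}


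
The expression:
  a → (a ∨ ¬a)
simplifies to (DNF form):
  True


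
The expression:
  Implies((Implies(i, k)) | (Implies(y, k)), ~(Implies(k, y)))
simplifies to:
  (i | k) & (k | y) & (~k | ~y)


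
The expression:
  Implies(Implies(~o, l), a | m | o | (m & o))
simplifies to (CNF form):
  a | m | o | ~l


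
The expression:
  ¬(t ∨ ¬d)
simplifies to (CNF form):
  d ∧ ¬t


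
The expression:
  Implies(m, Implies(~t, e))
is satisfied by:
  {t: True, e: True, m: False}
  {t: True, m: False, e: False}
  {e: True, m: False, t: False}
  {e: False, m: False, t: False}
  {t: True, e: True, m: True}
  {t: True, m: True, e: False}
  {e: True, m: True, t: False}


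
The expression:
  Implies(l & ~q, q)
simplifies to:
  q | ~l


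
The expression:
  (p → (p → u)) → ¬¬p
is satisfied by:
  {p: True}


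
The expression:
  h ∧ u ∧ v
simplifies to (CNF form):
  h ∧ u ∧ v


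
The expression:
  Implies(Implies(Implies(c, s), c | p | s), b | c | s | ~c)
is always true.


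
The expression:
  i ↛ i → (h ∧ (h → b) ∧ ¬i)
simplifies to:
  True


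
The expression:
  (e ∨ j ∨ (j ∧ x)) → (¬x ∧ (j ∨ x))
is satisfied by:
  {x: False, j: False, e: False}
  {j: True, x: False, e: False}
  {e: True, j: True, x: False}
  {x: True, j: False, e: False}


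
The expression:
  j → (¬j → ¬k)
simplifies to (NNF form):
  True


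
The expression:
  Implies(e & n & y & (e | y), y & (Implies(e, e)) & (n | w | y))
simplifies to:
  True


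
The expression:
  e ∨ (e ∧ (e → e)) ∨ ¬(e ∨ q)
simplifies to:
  e ∨ ¬q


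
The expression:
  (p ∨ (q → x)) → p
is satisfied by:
  {q: True, p: True, x: False}
  {p: True, x: False, q: False}
  {q: True, p: True, x: True}
  {p: True, x: True, q: False}
  {q: True, x: False, p: False}


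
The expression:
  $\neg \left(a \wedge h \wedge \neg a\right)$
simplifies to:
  $\text{True}$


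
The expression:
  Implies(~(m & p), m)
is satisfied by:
  {m: True}


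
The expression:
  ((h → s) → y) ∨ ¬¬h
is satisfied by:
  {y: True, h: True}
  {y: True, h: False}
  {h: True, y: False}


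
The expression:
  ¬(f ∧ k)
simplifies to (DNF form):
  ¬f ∨ ¬k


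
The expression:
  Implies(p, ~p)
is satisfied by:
  {p: False}


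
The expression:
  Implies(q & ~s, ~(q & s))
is always true.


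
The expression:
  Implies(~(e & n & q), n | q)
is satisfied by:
  {n: True, q: True}
  {n: True, q: False}
  {q: True, n: False}


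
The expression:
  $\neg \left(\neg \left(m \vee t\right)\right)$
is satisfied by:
  {t: True, m: True}
  {t: True, m: False}
  {m: True, t: False}


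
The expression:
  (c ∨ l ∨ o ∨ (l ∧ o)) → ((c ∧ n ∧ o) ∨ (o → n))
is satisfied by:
  {n: True, o: False}
  {o: False, n: False}
  {o: True, n: True}


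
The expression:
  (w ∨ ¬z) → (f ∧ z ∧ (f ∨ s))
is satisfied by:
  {z: True, f: True, w: False}
  {z: True, w: False, f: False}
  {z: True, f: True, w: True}


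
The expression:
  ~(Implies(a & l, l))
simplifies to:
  False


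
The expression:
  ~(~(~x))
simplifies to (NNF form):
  ~x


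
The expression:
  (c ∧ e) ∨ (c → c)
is always true.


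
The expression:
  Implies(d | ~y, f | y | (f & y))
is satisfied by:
  {y: True, f: True}
  {y: True, f: False}
  {f: True, y: False}


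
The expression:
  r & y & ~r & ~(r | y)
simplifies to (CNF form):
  False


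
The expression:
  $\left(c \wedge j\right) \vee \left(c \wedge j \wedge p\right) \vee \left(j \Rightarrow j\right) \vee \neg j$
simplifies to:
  $\text{True}$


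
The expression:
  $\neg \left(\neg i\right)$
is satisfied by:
  {i: True}


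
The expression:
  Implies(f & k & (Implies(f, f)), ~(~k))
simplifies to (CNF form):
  True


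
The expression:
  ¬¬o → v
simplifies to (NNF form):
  v ∨ ¬o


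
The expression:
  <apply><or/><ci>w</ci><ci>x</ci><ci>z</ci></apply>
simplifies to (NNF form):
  <apply><or/><ci>w</ci><ci>x</ci><ci>z</ci></apply>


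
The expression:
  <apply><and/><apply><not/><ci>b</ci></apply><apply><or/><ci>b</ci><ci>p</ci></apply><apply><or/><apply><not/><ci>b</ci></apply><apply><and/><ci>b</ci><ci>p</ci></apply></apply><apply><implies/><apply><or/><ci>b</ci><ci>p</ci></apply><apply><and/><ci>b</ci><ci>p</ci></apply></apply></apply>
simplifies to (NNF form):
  <false/>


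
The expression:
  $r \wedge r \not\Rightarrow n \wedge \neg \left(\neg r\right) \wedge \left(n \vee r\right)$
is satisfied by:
  {r: True, n: False}


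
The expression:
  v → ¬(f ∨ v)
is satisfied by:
  {v: False}


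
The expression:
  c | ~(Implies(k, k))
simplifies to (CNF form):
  c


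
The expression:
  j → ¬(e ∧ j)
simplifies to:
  ¬e ∨ ¬j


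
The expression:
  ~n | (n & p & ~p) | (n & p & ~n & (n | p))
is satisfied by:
  {n: False}


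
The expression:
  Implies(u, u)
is always true.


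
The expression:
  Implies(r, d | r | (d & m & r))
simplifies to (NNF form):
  True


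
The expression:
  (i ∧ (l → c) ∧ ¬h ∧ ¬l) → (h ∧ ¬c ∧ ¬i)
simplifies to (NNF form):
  h ∨ l ∨ ¬i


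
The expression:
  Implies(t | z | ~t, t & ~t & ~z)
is never true.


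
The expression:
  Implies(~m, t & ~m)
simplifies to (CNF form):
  m | t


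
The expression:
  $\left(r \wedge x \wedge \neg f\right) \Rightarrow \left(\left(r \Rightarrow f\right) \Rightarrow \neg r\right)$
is always true.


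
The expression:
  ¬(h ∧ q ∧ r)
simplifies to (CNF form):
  ¬h ∨ ¬q ∨ ¬r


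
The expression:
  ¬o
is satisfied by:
  {o: False}


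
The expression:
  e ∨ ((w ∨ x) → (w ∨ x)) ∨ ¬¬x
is always true.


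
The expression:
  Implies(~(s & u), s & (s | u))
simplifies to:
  s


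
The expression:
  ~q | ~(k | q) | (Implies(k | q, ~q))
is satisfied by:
  {q: False}


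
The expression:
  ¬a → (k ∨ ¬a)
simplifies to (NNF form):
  True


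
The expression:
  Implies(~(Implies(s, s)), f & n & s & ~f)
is always true.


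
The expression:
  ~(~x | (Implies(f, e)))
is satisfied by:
  {x: True, f: True, e: False}


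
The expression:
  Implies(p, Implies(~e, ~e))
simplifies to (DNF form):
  True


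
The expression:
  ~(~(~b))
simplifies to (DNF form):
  ~b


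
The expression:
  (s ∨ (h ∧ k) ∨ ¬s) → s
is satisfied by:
  {s: True}


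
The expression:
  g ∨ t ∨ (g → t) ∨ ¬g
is always true.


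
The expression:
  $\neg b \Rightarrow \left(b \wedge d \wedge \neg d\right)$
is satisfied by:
  {b: True}


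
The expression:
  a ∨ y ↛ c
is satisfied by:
  {a: True, y: True, c: False}
  {a: True, y: False, c: False}
  {a: True, c: True, y: True}
  {a: True, c: True, y: False}
  {y: True, c: False, a: False}


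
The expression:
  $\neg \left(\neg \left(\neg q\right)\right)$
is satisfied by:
  {q: False}


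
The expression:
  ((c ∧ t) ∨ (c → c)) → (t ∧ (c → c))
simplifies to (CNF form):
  t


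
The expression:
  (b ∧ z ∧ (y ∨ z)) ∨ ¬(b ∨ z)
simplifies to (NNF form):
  (b ∧ z) ∨ (¬b ∧ ¬z)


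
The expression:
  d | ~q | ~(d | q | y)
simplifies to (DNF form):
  d | ~q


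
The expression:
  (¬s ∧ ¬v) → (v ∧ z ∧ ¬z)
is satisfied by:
  {v: True, s: True}
  {v: True, s: False}
  {s: True, v: False}


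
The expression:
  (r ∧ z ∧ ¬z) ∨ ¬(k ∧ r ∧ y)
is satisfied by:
  {k: False, y: False, r: False}
  {r: True, k: False, y: False}
  {y: True, k: False, r: False}
  {r: True, y: True, k: False}
  {k: True, r: False, y: False}
  {r: True, k: True, y: False}
  {y: True, k: True, r: False}


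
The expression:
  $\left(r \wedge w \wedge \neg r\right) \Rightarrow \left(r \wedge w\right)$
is always true.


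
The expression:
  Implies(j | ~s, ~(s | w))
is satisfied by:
  {s: False, w: False, j: False}
  {j: True, s: False, w: False}
  {s: True, j: False, w: False}
  {w: True, s: True, j: False}


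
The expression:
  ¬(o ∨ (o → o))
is never true.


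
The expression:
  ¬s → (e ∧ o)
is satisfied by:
  {o: True, s: True, e: True}
  {o: True, s: True, e: False}
  {s: True, e: True, o: False}
  {s: True, e: False, o: False}
  {o: True, e: True, s: False}


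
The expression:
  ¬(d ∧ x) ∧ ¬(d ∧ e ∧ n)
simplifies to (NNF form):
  (¬e ∧ ¬x) ∨ (¬n ∧ ¬x) ∨ ¬d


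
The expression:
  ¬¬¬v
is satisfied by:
  {v: False}


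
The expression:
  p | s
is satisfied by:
  {p: True, s: True}
  {p: True, s: False}
  {s: True, p: False}


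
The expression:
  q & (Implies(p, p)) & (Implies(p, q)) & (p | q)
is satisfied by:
  {q: True}


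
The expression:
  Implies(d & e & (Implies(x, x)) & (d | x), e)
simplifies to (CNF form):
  True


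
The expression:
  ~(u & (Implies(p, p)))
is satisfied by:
  {u: False}


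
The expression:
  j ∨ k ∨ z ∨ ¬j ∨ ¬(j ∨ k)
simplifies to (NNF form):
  True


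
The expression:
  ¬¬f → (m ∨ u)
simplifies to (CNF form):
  m ∨ u ∨ ¬f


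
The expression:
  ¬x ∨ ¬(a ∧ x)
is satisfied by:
  {x: False, a: False}
  {a: True, x: False}
  {x: True, a: False}


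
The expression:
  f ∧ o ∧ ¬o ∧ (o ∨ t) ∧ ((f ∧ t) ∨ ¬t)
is never true.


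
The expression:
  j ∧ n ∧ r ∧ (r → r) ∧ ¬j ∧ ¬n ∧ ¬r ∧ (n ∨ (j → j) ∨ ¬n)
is never true.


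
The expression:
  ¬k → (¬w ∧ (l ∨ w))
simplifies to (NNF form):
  k ∨ (l ∧ ¬w)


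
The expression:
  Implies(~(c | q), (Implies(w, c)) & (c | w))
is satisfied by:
  {q: True, c: True}
  {q: True, c: False}
  {c: True, q: False}


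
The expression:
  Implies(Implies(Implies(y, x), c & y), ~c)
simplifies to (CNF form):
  ~c | ~y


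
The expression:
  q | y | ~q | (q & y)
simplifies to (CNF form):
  True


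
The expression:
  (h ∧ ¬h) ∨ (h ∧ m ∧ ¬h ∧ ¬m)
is never true.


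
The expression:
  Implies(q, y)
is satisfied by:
  {y: True, q: False}
  {q: False, y: False}
  {q: True, y: True}


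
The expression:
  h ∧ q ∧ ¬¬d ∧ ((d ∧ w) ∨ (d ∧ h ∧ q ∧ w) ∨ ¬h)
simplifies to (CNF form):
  d ∧ h ∧ q ∧ w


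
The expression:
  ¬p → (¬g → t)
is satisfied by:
  {t: True, g: True, p: True}
  {t: True, g: True, p: False}
  {t: True, p: True, g: False}
  {t: True, p: False, g: False}
  {g: True, p: True, t: False}
  {g: True, p: False, t: False}
  {p: True, g: False, t: False}


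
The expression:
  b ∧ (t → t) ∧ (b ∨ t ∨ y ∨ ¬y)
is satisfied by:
  {b: True}


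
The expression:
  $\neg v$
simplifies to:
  $\neg v$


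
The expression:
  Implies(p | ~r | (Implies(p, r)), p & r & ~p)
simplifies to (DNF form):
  False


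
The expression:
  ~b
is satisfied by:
  {b: False}


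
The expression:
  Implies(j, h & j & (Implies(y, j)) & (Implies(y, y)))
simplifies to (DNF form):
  h | ~j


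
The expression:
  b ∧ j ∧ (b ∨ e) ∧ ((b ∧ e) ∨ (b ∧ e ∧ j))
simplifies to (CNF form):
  b ∧ e ∧ j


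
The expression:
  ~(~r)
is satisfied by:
  {r: True}


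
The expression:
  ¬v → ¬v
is always true.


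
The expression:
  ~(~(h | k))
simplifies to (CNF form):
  h | k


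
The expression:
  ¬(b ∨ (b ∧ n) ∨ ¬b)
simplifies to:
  False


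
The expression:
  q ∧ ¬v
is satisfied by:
  {q: True, v: False}


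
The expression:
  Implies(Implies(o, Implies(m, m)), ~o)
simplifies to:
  ~o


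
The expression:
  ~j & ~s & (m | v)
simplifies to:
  ~j & ~s & (m | v)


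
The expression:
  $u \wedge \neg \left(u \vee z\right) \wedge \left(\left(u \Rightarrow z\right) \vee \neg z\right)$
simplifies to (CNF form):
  $\text{False}$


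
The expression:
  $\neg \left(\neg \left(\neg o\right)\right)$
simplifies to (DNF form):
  $\neg o$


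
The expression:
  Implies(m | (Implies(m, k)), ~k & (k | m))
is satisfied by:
  {m: True, k: False}


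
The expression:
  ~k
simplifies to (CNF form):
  ~k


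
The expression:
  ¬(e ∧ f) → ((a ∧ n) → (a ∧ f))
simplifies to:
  f ∨ ¬a ∨ ¬n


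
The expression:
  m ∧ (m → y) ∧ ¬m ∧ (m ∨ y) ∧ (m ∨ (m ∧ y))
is never true.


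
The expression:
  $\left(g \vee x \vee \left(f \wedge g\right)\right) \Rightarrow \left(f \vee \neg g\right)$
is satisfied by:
  {f: True, g: False}
  {g: False, f: False}
  {g: True, f: True}


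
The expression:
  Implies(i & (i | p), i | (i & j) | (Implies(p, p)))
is always true.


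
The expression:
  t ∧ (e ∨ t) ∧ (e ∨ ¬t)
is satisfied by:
  {t: True, e: True}


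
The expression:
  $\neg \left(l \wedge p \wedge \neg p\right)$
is always true.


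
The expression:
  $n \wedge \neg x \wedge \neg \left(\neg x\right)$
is never true.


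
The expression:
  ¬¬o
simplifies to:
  o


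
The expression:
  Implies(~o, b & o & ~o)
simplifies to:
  o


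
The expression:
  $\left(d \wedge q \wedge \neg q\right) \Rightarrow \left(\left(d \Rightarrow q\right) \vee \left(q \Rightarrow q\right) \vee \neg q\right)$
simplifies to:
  $\text{True}$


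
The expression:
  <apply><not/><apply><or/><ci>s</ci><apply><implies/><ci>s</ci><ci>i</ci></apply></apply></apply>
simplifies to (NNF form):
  <false/>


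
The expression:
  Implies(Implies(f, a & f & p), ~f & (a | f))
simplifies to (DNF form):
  (a & ~f) | (f & ~a) | (f & ~p)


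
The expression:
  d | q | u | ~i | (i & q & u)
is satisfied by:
  {d: True, q: True, u: True, i: False}
  {d: True, q: True, u: False, i: False}
  {d: True, u: True, q: False, i: False}
  {d: True, u: False, q: False, i: False}
  {q: True, u: True, d: False, i: False}
  {q: True, u: False, d: False, i: False}
  {u: True, d: False, q: False, i: False}
  {u: False, d: False, q: False, i: False}
  {i: True, d: True, q: True, u: True}
  {i: True, d: True, q: True, u: False}
  {i: True, d: True, u: True, q: False}
  {i: True, d: True, u: False, q: False}
  {i: True, q: True, u: True, d: False}
  {i: True, q: True, u: False, d: False}
  {i: True, u: True, q: False, d: False}


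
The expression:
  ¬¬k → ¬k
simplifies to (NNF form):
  ¬k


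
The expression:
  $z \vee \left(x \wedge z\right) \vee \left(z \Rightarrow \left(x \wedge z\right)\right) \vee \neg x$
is always true.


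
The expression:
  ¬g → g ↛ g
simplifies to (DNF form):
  g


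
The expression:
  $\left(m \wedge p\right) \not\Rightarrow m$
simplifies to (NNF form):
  $\text{False}$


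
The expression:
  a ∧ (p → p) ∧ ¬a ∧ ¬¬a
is never true.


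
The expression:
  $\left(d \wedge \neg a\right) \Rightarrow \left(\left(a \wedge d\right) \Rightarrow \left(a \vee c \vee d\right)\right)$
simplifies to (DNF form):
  $\text{True}$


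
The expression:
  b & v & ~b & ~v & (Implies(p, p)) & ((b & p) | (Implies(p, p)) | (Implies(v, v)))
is never true.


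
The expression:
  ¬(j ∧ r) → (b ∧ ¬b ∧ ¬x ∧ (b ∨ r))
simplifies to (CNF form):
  j ∧ r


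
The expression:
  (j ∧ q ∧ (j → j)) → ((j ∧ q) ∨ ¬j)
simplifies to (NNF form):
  True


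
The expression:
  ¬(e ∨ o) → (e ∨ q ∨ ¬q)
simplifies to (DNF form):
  True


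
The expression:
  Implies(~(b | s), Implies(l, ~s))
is always true.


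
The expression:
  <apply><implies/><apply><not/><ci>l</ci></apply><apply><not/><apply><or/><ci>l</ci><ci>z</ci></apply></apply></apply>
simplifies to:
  <apply><or/><ci>l</ci><apply><not/><ci>z</ci></apply></apply>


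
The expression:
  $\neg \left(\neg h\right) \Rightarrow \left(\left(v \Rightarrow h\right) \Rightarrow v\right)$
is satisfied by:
  {v: True, h: False}
  {h: False, v: False}
  {h: True, v: True}


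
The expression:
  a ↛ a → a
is always true.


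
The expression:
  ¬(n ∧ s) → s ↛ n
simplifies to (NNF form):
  s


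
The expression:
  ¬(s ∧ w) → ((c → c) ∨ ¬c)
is always true.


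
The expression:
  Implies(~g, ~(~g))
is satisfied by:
  {g: True}


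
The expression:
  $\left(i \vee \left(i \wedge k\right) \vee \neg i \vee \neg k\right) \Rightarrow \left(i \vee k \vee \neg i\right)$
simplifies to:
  $\text{True}$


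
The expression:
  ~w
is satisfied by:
  {w: False}


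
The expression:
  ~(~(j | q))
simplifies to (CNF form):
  j | q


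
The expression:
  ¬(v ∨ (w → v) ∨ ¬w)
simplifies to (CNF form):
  w ∧ ¬v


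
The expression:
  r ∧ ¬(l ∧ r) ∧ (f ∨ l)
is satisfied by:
  {r: True, f: True, l: False}


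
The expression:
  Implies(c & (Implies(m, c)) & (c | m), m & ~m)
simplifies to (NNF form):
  ~c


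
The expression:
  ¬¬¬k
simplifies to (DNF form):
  ¬k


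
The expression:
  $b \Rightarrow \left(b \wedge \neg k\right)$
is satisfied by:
  {k: False, b: False}
  {b: True, k: False}
  {k: True, b: False}


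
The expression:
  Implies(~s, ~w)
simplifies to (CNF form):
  s | ~w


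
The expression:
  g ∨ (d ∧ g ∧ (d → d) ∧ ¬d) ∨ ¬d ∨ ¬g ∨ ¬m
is always true.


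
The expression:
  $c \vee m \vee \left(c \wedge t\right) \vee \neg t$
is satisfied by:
  {c: True, m: True, t: False}
  {c: True, t: False, m: False}
  {m: True, t: False, c: False}
  {m: False, t: False, c: False}
  {c: True, m: True, t: True}
  {c: True, t: True, m: False}
  {m: True, t: True, c: False}


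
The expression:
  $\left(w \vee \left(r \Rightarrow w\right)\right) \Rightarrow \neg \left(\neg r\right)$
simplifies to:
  $r$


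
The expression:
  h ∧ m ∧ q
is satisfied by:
  {h: True, m: True, q: True}


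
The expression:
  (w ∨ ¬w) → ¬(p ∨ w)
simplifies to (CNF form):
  ¬p ∧ ¬w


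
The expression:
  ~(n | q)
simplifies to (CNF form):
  ~n & ~q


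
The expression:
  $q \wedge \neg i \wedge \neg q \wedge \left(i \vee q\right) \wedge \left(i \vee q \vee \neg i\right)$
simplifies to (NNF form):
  $\text{False}$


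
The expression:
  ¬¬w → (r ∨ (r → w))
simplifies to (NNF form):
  True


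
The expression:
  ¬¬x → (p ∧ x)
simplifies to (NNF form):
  p ∨ ¬x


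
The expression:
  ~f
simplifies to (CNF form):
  ~f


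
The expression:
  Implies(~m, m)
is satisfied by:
  {m: True}


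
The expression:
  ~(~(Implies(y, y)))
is always true.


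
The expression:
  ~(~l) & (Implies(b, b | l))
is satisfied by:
  {l: True}


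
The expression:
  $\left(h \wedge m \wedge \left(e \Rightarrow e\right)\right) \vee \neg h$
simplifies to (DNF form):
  $m \vee \neg h$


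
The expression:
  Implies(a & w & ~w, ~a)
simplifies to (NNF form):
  True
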